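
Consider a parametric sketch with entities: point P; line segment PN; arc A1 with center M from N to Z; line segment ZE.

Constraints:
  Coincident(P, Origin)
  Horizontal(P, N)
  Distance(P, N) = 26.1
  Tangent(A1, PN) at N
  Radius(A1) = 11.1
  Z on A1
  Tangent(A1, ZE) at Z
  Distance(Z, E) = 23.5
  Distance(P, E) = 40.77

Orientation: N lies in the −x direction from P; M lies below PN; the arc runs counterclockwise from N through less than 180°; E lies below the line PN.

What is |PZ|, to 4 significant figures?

39.06

Checks: |MZ| = 11.10 ✓; ∠(MZ, ZE) = 90.00° ✓; |ZE| = 23.50 ✓; |PE| = 40.77 ✓.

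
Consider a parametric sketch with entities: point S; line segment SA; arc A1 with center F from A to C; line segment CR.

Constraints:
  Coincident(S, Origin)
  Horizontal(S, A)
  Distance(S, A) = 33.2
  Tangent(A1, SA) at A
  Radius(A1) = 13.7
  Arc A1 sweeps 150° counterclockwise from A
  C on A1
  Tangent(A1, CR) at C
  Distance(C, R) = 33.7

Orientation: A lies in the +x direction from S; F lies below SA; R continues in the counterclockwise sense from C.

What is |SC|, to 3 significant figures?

36.7

The tangent condition forces FA to be normal to SA, so F = A + (0, -13.7) = (33.2, -13.7). On A1, A sits at bearing 90° from F; a 150° counterclockwise sweep puts C at bearing 240°, so C = F + 13.7·(cos 240°, sin 240°) = (26.3, -25.6). Then |SC| = |C − S| = 36.7.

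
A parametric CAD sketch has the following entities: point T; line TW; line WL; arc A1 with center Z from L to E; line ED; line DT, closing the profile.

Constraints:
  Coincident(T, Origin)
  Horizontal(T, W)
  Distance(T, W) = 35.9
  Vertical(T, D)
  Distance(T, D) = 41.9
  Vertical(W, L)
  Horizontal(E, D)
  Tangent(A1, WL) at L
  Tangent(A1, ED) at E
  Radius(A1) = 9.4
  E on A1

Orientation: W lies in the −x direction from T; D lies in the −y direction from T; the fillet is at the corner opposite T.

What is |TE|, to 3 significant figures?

49.6

T is at the origin; T and W share the same y with |TW| = 35.9 and W on the −x side, so W = (-35.9, 0.00). T and D share the same x with |TD| = 41.9 and D on the −y side, so D = (0.00, -41.9). The virtual corner opposite T is at (-35.9, -41.9). A1 meets WL tangentially, so ZL is at right angles to WL and since A1 is tangent to ED there, ZE ⟂ ED, with radius 9.4, so the center Z sits 9.4 in from both sides at Z = (-26.5, -32.5). That places the tangent points at L = (-35.9, -32.5) on WL and E = (-26.5, -41.9) on ED. Then |TE| = |E − T| = 49.6.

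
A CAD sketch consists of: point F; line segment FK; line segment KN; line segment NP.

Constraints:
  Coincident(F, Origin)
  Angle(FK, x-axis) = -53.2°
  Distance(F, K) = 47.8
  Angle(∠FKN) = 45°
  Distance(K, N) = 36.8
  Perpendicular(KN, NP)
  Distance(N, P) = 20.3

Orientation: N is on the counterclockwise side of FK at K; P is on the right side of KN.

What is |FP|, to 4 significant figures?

54.18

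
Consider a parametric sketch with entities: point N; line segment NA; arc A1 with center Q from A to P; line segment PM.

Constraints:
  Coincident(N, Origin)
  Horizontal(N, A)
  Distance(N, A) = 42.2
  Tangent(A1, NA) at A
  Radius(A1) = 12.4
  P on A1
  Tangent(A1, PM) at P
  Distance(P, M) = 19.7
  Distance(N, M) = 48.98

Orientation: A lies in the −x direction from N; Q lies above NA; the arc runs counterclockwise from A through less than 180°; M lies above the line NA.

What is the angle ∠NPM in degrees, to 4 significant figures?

130.6°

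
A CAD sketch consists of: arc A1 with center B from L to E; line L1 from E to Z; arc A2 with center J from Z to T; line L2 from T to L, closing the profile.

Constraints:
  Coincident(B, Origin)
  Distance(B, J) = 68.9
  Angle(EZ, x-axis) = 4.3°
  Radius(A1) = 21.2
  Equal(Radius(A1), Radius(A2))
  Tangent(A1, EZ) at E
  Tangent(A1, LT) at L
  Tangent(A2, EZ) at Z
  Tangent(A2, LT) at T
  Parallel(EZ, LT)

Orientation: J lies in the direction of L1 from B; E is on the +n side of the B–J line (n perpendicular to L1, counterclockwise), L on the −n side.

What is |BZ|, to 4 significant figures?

72.09

Tangency of A1 to both parallel lines with radius 21.2 puts E and L at B ± 21.2·n: E = (-1.590, 21.14), L = (1.590, -21.14). Equal radii place Z and T the same way about J: Z = J + 21.2·n = (67.12, 26.31), T = J − 21.2·n = (70.30, -15.97). Then |BZ| = |Z − B| = 72.09.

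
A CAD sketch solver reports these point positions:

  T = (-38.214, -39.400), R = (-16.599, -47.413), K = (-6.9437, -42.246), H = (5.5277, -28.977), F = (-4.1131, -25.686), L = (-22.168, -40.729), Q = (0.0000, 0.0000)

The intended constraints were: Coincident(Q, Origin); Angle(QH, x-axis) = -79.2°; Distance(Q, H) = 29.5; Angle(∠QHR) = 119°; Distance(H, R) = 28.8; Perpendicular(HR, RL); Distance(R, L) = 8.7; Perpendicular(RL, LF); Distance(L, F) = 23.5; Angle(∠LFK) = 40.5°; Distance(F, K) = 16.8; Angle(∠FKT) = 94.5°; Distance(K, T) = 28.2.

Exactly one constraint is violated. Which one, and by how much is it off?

Distance(K, T) = 28.2 — off by 3.20.

Q = (0.00, 0.00) ✓; QH at -79.20° ✓; |QH| = 29.50 ✓; ∠QHR = 119.0° ✓; |HR| = 28.80 ✓; ∠(HR, RL) = 90.00° ✓; |RL| = 8.700 ✓; ∠(RL, LF) = 90.00° ✓; |LF| = 23.50 ✓; ∠LFK = 40.50° ✓; |FK| = 16.80 ✓; ∠FKT = 94.50° ✓; |KT| = 31.40 ✗.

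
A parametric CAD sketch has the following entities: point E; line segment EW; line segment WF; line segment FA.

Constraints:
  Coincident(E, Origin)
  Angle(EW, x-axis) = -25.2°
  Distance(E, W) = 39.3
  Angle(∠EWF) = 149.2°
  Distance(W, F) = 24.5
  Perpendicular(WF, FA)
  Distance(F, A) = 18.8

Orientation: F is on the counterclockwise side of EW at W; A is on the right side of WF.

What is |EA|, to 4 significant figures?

70.06

E is at the origin; EW runs at -25.2° with length 39.3, so W = 39.3·(cos -25.2°, sin -25.2°) = (35.56, -16.73). ∠EWF = 149.2°, so WF runs at -25.2° + (180° − 149.2°) = 5.600° from the x-axis; with |WF| = 24.5, F = W + 24.5·(cos 5.600°, sin 5.600°) = (59.94, -14.34). WF is perpendicular to FA; with |FA| = 18.8 on the right of WF, A = F + 18.8·(0.09758, -0.9952) = (61.78, -33.05). Then |EA| = |A − E| = 70.06.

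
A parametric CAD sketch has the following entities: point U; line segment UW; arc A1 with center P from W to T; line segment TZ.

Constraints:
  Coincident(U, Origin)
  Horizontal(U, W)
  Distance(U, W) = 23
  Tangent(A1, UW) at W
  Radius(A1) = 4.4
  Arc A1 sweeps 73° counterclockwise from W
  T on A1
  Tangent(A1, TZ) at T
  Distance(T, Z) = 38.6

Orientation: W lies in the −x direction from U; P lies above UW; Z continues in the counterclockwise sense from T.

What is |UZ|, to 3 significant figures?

40.7

On A1, W sits at bearing -90° from P; a 73° counterclockwise sweep puts T at bearing -17°, so T = P + 4.4·(cos -17°, sin -17°) = (-18.8, 3.11). A1 meets TZ tangentially, so PT is at right angles to TZ, so TZ runs along (−sin -17°, cos -17°); with |TZ| = 38.6, Z = (-7.51, 40.0). Then |UZ| = |Z − U| = 40.7.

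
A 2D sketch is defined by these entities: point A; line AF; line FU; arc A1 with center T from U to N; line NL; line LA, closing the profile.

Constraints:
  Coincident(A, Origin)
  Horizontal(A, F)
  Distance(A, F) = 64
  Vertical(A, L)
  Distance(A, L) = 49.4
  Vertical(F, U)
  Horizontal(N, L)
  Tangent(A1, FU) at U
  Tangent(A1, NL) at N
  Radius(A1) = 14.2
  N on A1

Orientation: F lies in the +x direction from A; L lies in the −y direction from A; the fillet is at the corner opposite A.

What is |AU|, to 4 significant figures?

73.04

A is at the origin; AF is horizontal with |AF| = 64.0 and F on the +x side, so F = (64.00, 0.000). A and L share the same x with |AL| = 49.4 and L on the −y side, so L = (0.000, -49.40). The virtual corner opposite A is at (64.00, -49.40). Tangency of A1 to FU means the radius TU is perpendicular to FU and the tangent condition forces TN to be normal to NL, with radius 14.2, so the center T sits 14.2 in from both sides at T = (49.80, -35.20). That places the tangent points at U = (64.00, -35.20) on FU and N = (49.80, -49.40) on NL. Then |AU| = |U − A| = 73.04.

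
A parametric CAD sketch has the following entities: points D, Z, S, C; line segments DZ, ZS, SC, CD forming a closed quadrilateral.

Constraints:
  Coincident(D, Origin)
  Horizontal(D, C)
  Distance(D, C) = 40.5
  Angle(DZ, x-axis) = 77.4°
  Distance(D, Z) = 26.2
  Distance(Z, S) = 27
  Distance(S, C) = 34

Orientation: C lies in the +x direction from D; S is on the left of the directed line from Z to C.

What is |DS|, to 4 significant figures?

45.66

Checks: |ZS| = 27.00 ✓; |SC| = 34.00 ✓.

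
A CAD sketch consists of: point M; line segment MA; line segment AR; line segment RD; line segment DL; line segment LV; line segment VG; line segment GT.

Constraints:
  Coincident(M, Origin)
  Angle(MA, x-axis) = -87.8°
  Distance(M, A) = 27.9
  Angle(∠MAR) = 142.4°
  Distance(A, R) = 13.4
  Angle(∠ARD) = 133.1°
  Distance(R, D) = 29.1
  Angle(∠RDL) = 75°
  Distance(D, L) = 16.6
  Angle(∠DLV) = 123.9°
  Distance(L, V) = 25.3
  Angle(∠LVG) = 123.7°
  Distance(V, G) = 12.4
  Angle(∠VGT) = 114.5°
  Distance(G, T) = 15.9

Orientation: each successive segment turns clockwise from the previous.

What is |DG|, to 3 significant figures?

41.6

M is at the origin; MA runs at -87.8° with length 27.9, so A = (1.07, -27.9). ∠MAR = 142.4° gives AR at -125° from the x-axis; with |AR| = 13.4, R = (-6.69, -38.8). ∠ARD = 133.1° gives RD at -172° from the x-axis; with |RD| = 29.1, D = (-35.5, -42.7). ∠RDL = 75.0° gives DL at 82.7° from the x-axis; with |DL| = 16.6, L = (-33.4, -26.2). ∠DLV = 123.9° gives LV at 26.6° from the x-axis; with |LV| = 25.3, V = (-10.8, -14.9). ∠LVG = 123.7° gives VG at -29.7° from the x-axis; with |VG| = 12.4, G = (-0.0266, -21.1). Then |DG| = |G − D| = 41.6.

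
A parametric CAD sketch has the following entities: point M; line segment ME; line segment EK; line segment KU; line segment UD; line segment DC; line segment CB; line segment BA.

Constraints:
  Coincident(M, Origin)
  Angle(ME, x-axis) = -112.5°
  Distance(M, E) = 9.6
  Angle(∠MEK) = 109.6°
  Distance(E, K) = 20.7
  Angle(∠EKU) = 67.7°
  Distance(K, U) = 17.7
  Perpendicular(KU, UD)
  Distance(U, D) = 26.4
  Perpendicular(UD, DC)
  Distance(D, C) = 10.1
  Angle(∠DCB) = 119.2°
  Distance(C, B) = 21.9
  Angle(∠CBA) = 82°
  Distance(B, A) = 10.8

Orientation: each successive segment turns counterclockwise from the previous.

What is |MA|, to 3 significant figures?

18.6

∠DCB = 119.2° gives CB at -49.0° from the x-axis; with |CB| = 21.9, B = (3.79, -23.2). ∠CBA = 82.0° gives BA at 49.0° from the x-axis; with |BA| = 10.8, A = (10.9, -15.0). Then |MA| = |A − M| = 18.6.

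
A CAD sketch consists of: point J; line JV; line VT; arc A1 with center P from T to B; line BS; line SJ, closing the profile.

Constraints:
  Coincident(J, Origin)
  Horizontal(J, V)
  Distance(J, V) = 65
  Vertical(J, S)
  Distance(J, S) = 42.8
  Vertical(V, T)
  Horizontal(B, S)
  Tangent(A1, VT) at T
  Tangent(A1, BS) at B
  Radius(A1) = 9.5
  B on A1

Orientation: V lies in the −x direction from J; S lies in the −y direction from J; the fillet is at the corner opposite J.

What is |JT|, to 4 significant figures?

73.03

J is at the origin; JV is horizontal with |JV| = 65.0 and V on the −x side, so V = (-65.00, 0.000). J and S share the same x with |JS| = 42.8 and S on the −y side, so S = (0.000, -42.80). The virtual corner opposite J is at (-65.00, -42.80). Tangency of A1 to VT means the radius PT is perpendicular to VT and A1 meets BS tangentially, so PB is at right angles to BS, with radius 9.5, so the center P sits 9.5 in from both sides at P = (-55.50, -33.30). That places the tangent points at T = (-65.00, -33.30) on VT and B = (-55.50, -42.80) on BS. Then |JT| = |T − J| = 73.03.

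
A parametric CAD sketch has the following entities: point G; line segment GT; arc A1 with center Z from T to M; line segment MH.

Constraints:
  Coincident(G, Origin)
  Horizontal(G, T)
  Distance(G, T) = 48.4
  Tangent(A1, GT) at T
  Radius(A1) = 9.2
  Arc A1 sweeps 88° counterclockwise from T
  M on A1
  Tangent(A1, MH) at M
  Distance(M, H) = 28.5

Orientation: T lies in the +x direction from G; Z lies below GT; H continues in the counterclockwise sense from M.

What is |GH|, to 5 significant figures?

53.441

On A1, T sits at bearing 90° from Z; an 88° counterclockwise sweep puts M at bearing 178°, so M = Z + 9.2·(cos 178°, sin 178°) = (39.206, -8.8789). Tangency of A1 to MH means the radius ZM is perpendicular to MH, so MH runs along (−sin 178°, cos 178°); with |MH| = 28.5, H = (38.211, -37.362). Then |GH| = |H − G| = 53.441.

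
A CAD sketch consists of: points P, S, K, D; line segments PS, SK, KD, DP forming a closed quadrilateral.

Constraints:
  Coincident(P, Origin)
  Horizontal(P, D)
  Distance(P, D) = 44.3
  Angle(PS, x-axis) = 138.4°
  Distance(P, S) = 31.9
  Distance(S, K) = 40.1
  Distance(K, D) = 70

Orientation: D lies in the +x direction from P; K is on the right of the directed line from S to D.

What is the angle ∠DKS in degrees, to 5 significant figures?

75.408°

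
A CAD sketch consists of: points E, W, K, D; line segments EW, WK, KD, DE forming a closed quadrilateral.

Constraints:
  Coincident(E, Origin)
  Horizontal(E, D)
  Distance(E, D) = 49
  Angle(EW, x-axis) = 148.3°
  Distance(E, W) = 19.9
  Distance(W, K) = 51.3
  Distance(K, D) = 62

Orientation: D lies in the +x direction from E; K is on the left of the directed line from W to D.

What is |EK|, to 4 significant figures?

53.19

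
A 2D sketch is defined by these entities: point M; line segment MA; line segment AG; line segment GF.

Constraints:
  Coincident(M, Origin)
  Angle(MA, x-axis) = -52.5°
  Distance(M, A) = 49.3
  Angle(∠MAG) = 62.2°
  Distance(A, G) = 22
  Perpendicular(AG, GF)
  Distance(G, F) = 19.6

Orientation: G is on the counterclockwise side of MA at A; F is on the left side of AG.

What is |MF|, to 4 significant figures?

24.03

∠MAG = 62.2°, so AG runs at -52.5° + (180° − 62.2°) = 65.30° from the x-axis; with |AG| = 22.0, G = A + 22.0·(cos 65.30°, sin 65.30°) = (39.21, -19.13). AG is perpendicular to GF; with |GF| = 19.6 on the left of AG, F = G + 19.6·(-0.9085, 0.4179) = (21.40, -10.93). Then |MF| = |F − M| = 24.03.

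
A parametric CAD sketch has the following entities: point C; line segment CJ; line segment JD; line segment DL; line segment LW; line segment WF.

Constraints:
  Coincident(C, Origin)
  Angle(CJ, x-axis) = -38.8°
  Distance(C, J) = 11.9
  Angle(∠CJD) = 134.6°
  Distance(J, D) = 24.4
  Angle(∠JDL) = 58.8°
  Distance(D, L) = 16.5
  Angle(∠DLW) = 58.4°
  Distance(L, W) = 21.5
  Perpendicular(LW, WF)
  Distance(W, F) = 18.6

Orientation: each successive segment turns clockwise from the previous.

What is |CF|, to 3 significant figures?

37.9

C is at the origin; CJ runs at -38.8° with length 11.9, so J = (9.27, -7.46). ∠CJD = 134.6° gives JD at -84.2° from the x-axis; with |JD| = 24.4, D = (11.7, -31.7). ∠JDL = 58.8° gives DL at 155° from the x-axis; with |DL| = 16.5, L = (-3.17, -24.7). ∠DLW = 58.4° gives LW at 33.0° from the x-axis; with |LW| = 21.5, W = (14.9, -12.9). LW is perpendicular to WF, so WF runs at -57.0°; with |WF| = 18.6, F = (25.0, -28.5). Then |CF| = |F − C| = 37.9.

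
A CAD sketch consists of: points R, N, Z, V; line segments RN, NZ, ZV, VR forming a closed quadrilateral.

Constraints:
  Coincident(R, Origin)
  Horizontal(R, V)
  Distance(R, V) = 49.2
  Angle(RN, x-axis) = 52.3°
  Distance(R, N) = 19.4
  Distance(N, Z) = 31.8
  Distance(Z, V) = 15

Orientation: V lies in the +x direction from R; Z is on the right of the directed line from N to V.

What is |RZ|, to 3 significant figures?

35.9

R is at the origin; R and V share the same y with |RV| = 49.2 and V in +x, so V = (49.2, 0). RN runs at 52.3° with |RN| = 19.4, so N = (11.9, 15.3). Z is determined by |NZ| = 31.8 and |ZV| = 15.0 together: it lies at the intersection of circle(N, 31.8) and circle(V, 15.0). With |NV| = 40.4, the foot of the radical line on NV is 29.9 from N and the perpendicular offset is √(31.8² − 29.9²) = 10.8. Taking the right-of-NV solution: Z = (35.4, -5.98).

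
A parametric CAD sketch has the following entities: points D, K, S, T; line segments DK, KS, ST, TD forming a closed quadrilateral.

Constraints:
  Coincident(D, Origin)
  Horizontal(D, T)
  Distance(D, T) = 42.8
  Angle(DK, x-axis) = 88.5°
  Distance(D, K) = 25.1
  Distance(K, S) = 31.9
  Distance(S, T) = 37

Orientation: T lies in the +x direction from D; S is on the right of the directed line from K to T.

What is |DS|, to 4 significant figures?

8.937

Checks: |KS| = 31.90 ✓; |ST| = 37.00 ✓.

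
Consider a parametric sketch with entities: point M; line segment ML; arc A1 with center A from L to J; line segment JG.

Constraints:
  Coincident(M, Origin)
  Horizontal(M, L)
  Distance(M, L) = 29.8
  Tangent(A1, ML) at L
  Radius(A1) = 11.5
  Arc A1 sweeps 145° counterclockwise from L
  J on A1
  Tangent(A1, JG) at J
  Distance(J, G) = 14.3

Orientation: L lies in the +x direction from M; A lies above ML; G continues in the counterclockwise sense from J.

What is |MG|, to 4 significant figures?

38.17

M is at the origin; ML is horizontal with |ML| = 29.8 and L on the +x side, so L = (29.80, 0.000). The tangent condition forces AL to be normal to ML, so A = L + (0, 11.5) = (29.80, 11.50). On A1, L sits at bearing -90° from A; a 145° counterclockwise sweep puts J at bearing 55°, so J = A + 11.5·(cos 55°, sin 55°) = (36.40, 20.92). The tangent condition forces AJ to be normal to JG, so JG runs along (−sin 55°, cos 55°); with |JG| = 14.3, G = (24.68, 29.12). Then |MG| = |G − M| = 38.17.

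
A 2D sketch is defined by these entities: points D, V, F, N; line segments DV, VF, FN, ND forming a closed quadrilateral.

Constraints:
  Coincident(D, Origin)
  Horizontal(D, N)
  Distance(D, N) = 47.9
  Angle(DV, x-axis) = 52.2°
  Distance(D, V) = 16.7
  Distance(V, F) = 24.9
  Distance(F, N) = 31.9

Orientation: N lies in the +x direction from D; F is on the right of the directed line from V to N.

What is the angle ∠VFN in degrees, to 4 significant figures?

88.38°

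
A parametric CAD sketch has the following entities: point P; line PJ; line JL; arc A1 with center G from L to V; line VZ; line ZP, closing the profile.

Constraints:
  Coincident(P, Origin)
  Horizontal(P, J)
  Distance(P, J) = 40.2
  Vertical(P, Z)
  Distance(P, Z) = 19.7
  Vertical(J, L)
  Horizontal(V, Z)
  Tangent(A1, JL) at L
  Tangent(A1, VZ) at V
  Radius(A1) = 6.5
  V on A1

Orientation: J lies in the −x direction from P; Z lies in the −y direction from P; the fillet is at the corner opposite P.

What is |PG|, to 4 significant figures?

36.19

P is at the origin; P and J share the same y with |PJ| = 40.2 and J on the −x side, so J = (-40.20, 0.000). P and Z share the same x with |PZ| = 19.7 and Z on the −y side, so Z = (0.000, -19.70). The virtual corner opposite P is at (-40.20, -19.70). The tangent condition forces GL to be normal to JL and tangency of A1 to VZ means the radius GV is perpendicular to VZ, with radius 6.5, so the center G sits 6.5 in from both sides at G = (-33.70, -13.20). Then |PG| = |G − P| = 36.19.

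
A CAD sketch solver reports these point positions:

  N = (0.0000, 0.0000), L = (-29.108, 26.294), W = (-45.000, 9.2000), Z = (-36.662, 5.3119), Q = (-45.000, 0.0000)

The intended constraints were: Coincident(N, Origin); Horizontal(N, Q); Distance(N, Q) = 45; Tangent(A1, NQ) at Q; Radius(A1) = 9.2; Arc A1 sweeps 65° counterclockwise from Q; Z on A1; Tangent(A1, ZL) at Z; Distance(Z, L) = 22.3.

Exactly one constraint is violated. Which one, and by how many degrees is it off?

Tangent(A1, ZL) at Z — off by 5.20°.

N = (0.00, 0.00) ✓; N.y = 0.00, Q.y = 0.00 ✓; |NQ| = 45.00 ✓; ∠(WQ, QN) = 90.00° ✓; |WQ| = 9.200 ✓; bearing(W→Z) − bearing(W→Q) = 65.00° ✓; |WZ| = 9.200 ✓; ∠(WZ, ZL) = 84.80° ✗; |ZL| = 22.30 ✓.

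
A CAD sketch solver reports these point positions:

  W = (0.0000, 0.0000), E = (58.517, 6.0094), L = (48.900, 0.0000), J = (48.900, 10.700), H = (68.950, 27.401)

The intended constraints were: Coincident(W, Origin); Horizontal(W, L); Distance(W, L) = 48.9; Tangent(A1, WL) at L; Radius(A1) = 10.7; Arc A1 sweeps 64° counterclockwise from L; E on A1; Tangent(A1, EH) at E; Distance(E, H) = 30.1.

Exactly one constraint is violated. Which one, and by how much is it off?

Distance(E, H) = 30.1 — off by 6.30.

W = (0.00, 0.00) ✓; W.y = 0.00, L.y = 0.00 ✓; |WL| = 48.90 ✓; ∠(JL, LW) = 90.00° ✓; |JL| = 10.70 ✓; bearing(J→E) − bearing(J→L) = 64.00° ✓; |JE| = 10.70 ✓; ∠(JE, EH) = 90.00° ✓; |EH| = 23.80 ✗.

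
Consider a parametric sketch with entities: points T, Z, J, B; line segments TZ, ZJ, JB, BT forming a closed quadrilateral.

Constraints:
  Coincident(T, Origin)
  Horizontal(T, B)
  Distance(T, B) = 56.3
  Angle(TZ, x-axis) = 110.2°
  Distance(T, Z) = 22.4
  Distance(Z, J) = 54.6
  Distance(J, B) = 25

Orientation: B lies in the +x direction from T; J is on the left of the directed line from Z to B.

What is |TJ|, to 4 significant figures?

52.23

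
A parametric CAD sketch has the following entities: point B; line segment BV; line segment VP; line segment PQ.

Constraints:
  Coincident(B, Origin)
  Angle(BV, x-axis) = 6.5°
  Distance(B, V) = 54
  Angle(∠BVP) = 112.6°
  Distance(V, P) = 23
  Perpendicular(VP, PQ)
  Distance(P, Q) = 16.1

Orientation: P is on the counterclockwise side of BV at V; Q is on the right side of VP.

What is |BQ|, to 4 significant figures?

79.15

B is at the origin; BV runs at 6.5° with length 54.0, so V = 54.0·(cos 6.5°, sin 6.5°) = (53.65, 6.113). ∠BVP = 112.6°, so VP runs at 6.5° + (180° − 112.6°) = 73.90° from the x-axis; with |VP| = 23.0, P = V + 23.0·(cos 73.90°, sin 73.90°) = (60.03, 28.21). VP is perpendicular to PQ; with |PQ| = 16.1 on the right of VP, Q = P + 16.1·(0.9608, -0.2773) = (75.50, 23.75). Then |BQ| = |Q − B| = 79.15.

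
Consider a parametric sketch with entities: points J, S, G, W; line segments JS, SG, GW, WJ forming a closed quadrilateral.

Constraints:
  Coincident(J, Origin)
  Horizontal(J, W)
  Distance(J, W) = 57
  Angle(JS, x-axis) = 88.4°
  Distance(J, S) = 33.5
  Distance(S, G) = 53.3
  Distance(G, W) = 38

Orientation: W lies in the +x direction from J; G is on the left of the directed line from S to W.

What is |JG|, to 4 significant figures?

66.01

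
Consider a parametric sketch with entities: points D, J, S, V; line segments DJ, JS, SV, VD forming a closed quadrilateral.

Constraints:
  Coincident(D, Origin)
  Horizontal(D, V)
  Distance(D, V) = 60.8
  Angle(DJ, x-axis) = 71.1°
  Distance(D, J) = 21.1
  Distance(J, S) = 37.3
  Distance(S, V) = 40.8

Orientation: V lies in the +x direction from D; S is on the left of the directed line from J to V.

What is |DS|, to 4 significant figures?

54.05

Checks: |JS| = 37.30 ✓; |SV| = 40.80 ✓.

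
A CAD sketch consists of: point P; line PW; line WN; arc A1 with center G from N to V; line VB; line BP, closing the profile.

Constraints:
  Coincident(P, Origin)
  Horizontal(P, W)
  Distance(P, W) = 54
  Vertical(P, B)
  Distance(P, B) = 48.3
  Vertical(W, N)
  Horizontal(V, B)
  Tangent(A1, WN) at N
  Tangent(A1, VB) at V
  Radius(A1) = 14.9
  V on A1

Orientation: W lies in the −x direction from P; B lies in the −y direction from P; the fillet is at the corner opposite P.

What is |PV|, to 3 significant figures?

62.1

P is at the origin; PW is horizontal with |PW| = 54.0 and W on the −x side, so W = (-54.0, 0.00). P and B share the same x with |PB| = 48.3 and B on the −y side, so B = (0.00, -48.3). The virtual corner opposite P is at (-54.0, -48.3). A1 meets WN tangentially, so GN is at right angles to WN and since A1 is tangent to VB there, GV ⟂ VB, with radius 14.9, so the center G sits 14.9 in from both sides at G = (-39.1, -33.4). That places the tangent points at N = (-54.0, -33.4) on WN and V = (-39.1, -48.3) on VB. Then |PV| = |V − P| = 62.1.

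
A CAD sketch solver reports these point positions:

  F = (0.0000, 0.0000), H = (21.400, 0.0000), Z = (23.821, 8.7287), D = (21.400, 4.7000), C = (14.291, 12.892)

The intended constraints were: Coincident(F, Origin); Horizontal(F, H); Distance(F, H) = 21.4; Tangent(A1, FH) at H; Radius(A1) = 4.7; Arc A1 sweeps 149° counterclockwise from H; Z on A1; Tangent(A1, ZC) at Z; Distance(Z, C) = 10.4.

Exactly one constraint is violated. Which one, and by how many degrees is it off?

Tangent(A1, ZC) at Z — off by 7.40°.

F = (0.00, 0.00) ✓; F.y = 0.00, H.y = 0.00 ✓; |FH| = 21.40 ✓; ∠(DH, HF) = 90.00° ✓; |DH| = 4.700 ✓; bearing(D→Z) − bearing(D→H) = 149.0° ✓; |DZ| = 4.700 ✓; ∠(DZ, ZC) = 82.60° ✗; |ZC| = 10.40 ✓.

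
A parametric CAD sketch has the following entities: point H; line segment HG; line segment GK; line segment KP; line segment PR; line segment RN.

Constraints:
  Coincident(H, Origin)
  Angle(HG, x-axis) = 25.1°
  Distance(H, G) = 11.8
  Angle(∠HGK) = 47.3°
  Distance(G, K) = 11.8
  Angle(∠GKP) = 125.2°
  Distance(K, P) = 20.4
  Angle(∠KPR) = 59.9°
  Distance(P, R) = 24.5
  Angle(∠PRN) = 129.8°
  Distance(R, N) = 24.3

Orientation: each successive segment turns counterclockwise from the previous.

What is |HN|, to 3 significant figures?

26.9

H is at the origin; HG runs at 25.1° with length 11.8, so G = (10.7, 5.01). ∠HGK = 47.3° gives GK at 158° from the x-axis; with |GK| = 11.8, K = (-0.240, 9.46). ∠GKP = 125.2° gives KP at -147° from the x-axis; with |KP| = 20.4, P = (-17.4, -1.53). ∠KPR = 59.9° gives PR at -27.3° from the x-axis; with |PR| = 24.5, R = (4.35, -12.8). ∠PRN = 129.8° gives RN at 22.9° from the x-axis; with |RN| = 24.3, N = (26.7, -3.31). Then |HN| = |N − H| = 26.9.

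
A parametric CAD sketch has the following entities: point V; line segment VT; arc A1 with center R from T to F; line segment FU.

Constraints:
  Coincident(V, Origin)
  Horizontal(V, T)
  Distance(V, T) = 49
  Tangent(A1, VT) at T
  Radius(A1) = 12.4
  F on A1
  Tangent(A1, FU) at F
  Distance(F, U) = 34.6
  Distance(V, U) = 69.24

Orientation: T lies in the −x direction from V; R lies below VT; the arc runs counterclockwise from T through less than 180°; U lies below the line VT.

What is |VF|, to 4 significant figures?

62.89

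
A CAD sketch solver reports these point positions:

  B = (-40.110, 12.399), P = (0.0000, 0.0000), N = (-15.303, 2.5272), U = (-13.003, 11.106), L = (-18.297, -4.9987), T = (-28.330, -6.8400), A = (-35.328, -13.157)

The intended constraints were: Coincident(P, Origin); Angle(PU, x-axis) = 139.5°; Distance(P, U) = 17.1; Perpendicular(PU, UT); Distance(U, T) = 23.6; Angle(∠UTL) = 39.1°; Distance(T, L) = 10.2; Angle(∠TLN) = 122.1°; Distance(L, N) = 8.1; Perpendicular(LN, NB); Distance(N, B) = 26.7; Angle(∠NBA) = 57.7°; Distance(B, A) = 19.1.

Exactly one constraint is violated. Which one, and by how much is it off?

Distance(B, A) = 19.1 — off by 6.90.

P = (0.00, 0.00) ✓; PU at 139.5° ✓; |PU| = 17.10 ✓; ∠(PU, UT) = 90.00° ✓; |UT| = 23.60 ✓; ∠UTL = 39.10° ✓; |TL| = 10.20 ✓; ∠TLN = 122.1° ✓; |LN| = 8.100 ✓; ∠(LN, NB) = 89.99° ✓; |NB| = 26.70 ✓; ∠NBA = 57.70° ✓; |BA| = 26.00 ✗.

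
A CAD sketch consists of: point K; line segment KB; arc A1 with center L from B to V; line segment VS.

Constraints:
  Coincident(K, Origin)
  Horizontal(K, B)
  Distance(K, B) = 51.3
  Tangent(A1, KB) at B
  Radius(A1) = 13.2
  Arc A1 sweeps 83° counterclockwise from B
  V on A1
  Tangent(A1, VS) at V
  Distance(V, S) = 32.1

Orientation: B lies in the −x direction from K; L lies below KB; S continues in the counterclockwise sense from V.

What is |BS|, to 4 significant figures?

46.66

K is at the origin; KB is horizontal with |KB| = 51.3 and B on the −x side, so B = (-51.30, 0.000). A1 meets KB tangentially, so LB is at right angles to KB, so L = B + (0, -13.2) = (-51.30, -13.20). On A1, B sits at bearing 90° from L; an 83° counterclockwise sweep puts V at bearing 173°, so V = L + 13.2·(cos 173°, sin 173°) = (-64.40, -11.59). The tangent condition forces LV to be normal to VS, so VS runs along (−sin 173°, cos 173°); with |VS| = 32.1, S = (-68.31, -43.45). Then |BS| = |S − B| = 46.66.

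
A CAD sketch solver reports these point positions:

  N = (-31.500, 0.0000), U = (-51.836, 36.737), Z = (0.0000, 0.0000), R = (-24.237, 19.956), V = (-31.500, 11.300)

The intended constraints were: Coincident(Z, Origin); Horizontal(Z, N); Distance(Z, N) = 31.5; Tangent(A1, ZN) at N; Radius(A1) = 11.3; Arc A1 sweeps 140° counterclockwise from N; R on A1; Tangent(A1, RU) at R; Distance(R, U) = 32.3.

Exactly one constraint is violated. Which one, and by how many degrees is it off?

Tangent(A1, RU) at R — off by 8.70°.

Z = (0.00, 0.00) ✓; Z.y = 0.00, N.y = 0.00 ✓; |ZN| = 31.50 ✓; ∠(VN, NZ) = 90.00° ✓; |VN| = 11.30 ✓; bearing(V→R) − bearing(V→N) = 140.0° ✓; |VR| = 11.30 ✓; ∠(VR, RU) = 81.30° ✗; |RU| = 32.30 ✓.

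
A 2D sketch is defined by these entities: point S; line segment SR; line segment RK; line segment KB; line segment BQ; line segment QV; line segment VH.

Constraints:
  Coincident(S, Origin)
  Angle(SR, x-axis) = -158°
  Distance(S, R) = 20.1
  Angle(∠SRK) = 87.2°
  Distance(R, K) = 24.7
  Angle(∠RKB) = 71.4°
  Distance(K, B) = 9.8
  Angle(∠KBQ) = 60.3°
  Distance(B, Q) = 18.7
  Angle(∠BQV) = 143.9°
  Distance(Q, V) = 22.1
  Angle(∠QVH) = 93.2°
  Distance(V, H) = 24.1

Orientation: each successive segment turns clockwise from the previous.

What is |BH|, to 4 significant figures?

40.70

S is at the origin; SR runs at -158.0° with length 20.1, so R = (-18.64, -7.530). ∠SRK = 87.2° gives RK at 109.2° from the x-axis; with |RK| = 24.7, K = (-26.76, 15.80). ∠RKB = 71.4° gives KB at 0.6000° from the x-axis; with |KB| = 9.8, B = (-16.96, 15.90). ∠KBQ = 60.3° gives BQ at -119.1° from the x-axis; with |BQ| = 18.7, Q = (-26.05, -0.4404). ∠BQV = 143.9° gives QV at -155.2° from the x-axis; with |QV| = 22.1, V = (-46.12, -9.710). ∠QVH = 93.2° gives VH at 118.0° from the x-axis; with |VH| = 24.1, H = (-57.43, 11.57). Then |BH| = |H − B| = 40.70.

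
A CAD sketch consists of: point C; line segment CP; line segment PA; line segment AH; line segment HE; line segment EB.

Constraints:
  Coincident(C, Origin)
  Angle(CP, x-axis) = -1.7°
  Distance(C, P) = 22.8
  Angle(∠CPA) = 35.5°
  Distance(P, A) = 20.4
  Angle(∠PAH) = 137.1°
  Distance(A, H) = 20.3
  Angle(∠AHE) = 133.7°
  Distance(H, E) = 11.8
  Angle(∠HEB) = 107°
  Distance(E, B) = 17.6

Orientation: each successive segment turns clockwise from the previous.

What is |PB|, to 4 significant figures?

36.19

∠AHE = 133.7° gives HE at 124.6° from the x-axis; with |HE| = 11.8, E = (-20.91, 0.8988). ∠HEB = 107.0° gives EB at 51.60° from the x-axis; with |EB| = 17.6, B = (-9.975, 14.69). Then |PB| = |B − P| = 36.19.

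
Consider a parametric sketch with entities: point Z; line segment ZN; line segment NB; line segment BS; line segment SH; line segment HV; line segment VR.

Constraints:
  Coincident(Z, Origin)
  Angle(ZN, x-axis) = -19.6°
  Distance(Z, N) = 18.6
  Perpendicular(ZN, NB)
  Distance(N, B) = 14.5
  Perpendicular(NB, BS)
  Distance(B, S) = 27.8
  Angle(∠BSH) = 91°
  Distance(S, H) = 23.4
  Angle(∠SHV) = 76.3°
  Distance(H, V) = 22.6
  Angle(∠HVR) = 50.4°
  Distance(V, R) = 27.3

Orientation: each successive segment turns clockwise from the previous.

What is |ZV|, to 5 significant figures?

13.044

Z is at the origin; ZN runs at -19.6° with length 18.6, so N = (17.522, -6.2394). ZN ⟂ NB, so NB runs at -109.60°; with |NB| = 14.5, B = (12.658, -19.899). The perpendicularity gives BS at right angles to NB, so BS runs at 160.40°; with |BS| = 27.8, S = (-13.531, -10.574). ∠BSH = 91.0° gives SH at 71.400° from the x-axis; with |SH| = 23.4, H = (-6.0673, 11.604). ∠SHV = 76.3° gives HV at -32.300° from the x-axis; with |HV| = 22.6, V = (13.036, -0.47226). Then |ZV| = |V − Z| = 13.044.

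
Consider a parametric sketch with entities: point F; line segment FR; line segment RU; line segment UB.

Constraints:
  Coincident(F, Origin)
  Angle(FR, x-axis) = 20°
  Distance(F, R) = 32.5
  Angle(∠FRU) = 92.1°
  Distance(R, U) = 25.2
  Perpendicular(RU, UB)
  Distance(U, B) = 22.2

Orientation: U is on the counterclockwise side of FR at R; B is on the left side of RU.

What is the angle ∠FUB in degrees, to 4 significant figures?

39.10°

F is at the origin; FR runs at 20.0° with length 32.5, so R = 32.5·(cos 20.0°, sin 20.0°) = (30.54, 11.12). ∠FRU = 92.1°, so RU runs at 20.0° + (180° − 92.1°) = 107.9° from the x-axis; with |RU| = 25.2, U = R + 25.2·(cos 107.9°, sin 107.9°) = (22.79, 35.10). RU ⟂ UB; with |UB| = 22.2 on the left of RU, B = U + 22.2·(-0.9516, -0.3074) = (1.669, 28.27). Then cos ∠FUB = UF·UB / (|UF||UB|), giving 39.10°.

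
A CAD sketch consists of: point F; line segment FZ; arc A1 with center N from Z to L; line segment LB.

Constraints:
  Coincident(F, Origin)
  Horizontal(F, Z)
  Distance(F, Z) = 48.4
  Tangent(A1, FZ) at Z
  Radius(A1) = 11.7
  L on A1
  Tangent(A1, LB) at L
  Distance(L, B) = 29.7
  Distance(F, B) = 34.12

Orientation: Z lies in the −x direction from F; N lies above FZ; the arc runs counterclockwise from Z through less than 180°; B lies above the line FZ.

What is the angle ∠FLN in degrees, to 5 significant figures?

146.88°

F is at the origin; F and Z share the same y with |FZ| = 48.4 and Z on the −x side, so Z = (-48.400, 0.0000). A1 meets FZ tangentially, so NZ is at right angles to FZ, so N = Z + (0, 11.7) = (-48.400, 11.700). Since NL ⟂ LB (tangency), |NB| = √(11.7² + 29.7²) = 31.921 regardless of where L sits on A1. So B lies on both circle(F, 34.12) and circle(N, 31.921); the above-FZ intersection is B = (-20.525, 27.256). L is the foot of the tangent from B: L = (-39.350, 4.2840).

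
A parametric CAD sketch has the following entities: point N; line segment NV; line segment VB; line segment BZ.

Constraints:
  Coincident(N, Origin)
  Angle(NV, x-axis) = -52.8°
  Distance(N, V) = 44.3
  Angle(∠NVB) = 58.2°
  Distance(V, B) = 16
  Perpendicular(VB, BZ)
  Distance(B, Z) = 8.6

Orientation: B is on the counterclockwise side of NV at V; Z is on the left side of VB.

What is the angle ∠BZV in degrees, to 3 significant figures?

61.7°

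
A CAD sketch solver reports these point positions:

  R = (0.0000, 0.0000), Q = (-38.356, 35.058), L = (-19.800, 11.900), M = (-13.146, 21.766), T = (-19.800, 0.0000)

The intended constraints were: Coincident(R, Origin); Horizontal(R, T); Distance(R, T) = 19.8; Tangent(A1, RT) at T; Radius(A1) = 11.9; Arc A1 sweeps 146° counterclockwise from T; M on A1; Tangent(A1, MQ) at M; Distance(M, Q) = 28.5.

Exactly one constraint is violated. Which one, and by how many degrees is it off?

Tangent(A1, MQ) at M — off by 6.20°.

R = (0.00, 0.00) ✓; R.y = 0.00, T.y = 0.00 ✓; |RT| = 19.80 ✓; ∠(LT, TR) = 90.00° ✓; |LT| = 11.90 ✓; bearing(L→M) − bearing(L→T) = 146.0° ✓; |LM| = 11.90 ✓; ∠(LM, MQ) = 83.80° ✗; |MQ| = 28.50 ✓.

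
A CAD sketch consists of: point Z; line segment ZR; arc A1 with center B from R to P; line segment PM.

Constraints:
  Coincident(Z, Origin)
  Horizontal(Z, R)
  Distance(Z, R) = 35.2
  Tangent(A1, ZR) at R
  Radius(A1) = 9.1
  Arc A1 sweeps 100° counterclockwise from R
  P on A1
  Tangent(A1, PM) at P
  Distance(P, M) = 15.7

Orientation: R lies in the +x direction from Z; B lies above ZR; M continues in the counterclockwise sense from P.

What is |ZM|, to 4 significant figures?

48.99

Z is at the origin; Z and R share the same y with |ZR| = 35.2 and R on the +x side, so R = (35.20, 0.000). The tangent condition forces BR to be normal to ZR, so B = R + (0, 9.1) = (35.20, 9.100). On A1, R sits at bearing -90° from B; a 100° counterclockwise sweep puts P at bearing 10°, so P = B + 9.1·(cos 10°, sin 10°) = (44.16, 10.68). Since A1 is tangent to PM there, BP ⟂ PM, so PM runs along (−sin 10°, cos 10°); with |PM| = 15.7, M = (41.44, 26.14). Then |ZM| = |M − Z| = 48.99.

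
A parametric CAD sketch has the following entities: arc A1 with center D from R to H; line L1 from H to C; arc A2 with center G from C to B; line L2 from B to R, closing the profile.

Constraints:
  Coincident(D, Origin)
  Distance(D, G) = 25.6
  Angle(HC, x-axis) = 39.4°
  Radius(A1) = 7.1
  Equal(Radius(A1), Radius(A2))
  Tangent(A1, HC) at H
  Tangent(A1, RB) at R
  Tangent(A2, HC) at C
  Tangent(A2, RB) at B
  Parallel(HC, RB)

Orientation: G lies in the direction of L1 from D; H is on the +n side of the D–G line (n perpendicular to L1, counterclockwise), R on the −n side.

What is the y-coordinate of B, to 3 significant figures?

10.8

The slot axis is L1's direction at 39.4°, so u = (cos 39.4°, sin 39.4°) = (0.773, 0.635) and n = (−sin 39.4°, cos 39.4°) = (-0.635, 0.773). D is at the origin and G lies 25.6 along u from D, so G = 25.6·u = (19.8, 16.2). Tangency of A1 to both parallel lines with radius 7.1 puts H and R at D ± 7.1·n: H = (-4.51, 5.49), R = (4.51, -5.49). Equal radii place C and B the same way about G: C = G + 7.1·n = (15.3, 21.7), B = G − 7.1·n = (24.3, 10.8). So B.y = 10.8.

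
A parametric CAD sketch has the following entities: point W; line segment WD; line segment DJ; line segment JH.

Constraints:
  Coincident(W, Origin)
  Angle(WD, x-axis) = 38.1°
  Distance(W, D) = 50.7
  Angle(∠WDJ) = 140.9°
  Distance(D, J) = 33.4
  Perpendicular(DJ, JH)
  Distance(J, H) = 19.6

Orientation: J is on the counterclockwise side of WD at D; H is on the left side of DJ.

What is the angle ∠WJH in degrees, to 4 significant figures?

66.27°

W is at the origin; WD runs at 38.1° with length 50.7, so D = 50.7·(cos 38.1°, sin 38.1°) = (39.90, 31.28). ∠WDJ = 140.9°, so DJ runs at 38.1° + (180° − 140.9°) = 77.20° from the x-axis; with |DJ| = 33.4, J = D + 33.4·(cos 77.20°, sin 77.20°) = (47.30, 63.85). DJ is perpendicular to JH; with |JH| = 19.6 on the left of DJ, H = J + 19.6·(-0.9751, 0.2215) = (28.18, 68.20). Then cos ∠WJH = JW·JH / (|JW||JH|), giving 66.27°.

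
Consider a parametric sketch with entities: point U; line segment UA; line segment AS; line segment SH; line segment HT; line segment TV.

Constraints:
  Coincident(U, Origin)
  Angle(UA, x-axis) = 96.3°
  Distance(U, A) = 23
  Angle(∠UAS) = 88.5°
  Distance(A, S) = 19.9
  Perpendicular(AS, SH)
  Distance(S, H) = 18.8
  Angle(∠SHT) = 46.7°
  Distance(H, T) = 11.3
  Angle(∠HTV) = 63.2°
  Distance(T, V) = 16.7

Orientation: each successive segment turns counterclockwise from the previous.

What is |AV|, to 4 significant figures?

27.90

U is at the origin; UA runs at 96.3° with length 23.0, so A = (-2.524, 22.86). ∠UAS = 88.5° gives AS at -172.2° from the x-axis; with |AS| = 19.9, S = (-22.24, 20.16). The perpendicularity gives SH at right angles to AS, so SH runs at -82.20°; with |SH| = 18.8, H = (-19.69, 1.534). ∠SHT = 46.7° gives HT at 51.10° from the x-axis; with |HT| = 11.3, T = (-12.59, 10.33). ∠HTV = 63.2° gives TV at 167.9° from the x-axis; with |TV| = 16.7, V = (-28.92, 13.83). Then |AV| = |V − A| = 27.90.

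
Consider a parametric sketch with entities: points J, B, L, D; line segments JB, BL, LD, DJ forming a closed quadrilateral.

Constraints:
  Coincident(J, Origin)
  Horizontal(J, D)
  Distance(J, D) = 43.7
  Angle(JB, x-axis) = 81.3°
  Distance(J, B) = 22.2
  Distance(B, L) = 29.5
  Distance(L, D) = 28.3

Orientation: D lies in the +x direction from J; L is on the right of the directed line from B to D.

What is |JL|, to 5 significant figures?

16.522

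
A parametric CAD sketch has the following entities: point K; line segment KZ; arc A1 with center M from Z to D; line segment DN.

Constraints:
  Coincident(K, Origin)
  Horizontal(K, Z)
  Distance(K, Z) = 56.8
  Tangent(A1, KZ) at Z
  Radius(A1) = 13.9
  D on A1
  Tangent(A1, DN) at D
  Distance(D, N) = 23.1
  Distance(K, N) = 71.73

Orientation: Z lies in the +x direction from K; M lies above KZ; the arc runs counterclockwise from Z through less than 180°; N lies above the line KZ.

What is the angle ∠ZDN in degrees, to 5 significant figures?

121.84°

Checks: |KZ| = 56.80 ✓; |MD| = 13.90 ✓; ∠(MD, DN) = 90.00° ✓; |DN| = 23.10 ✓; |KN| = 71.73 ✓.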